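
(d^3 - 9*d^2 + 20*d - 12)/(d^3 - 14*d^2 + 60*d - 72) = (d - 1)/(d - 6)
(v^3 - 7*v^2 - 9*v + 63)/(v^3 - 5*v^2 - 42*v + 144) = (v^2 - 4*v - 21)/(v^2 - 2*v - 48)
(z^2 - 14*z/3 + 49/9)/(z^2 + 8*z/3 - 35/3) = (z - 7/3)/(z + 5)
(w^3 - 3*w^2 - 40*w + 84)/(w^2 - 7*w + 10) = (w^2 - w - 42)/(w - 5)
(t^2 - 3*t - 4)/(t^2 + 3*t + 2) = (t - 4)/(t + 2)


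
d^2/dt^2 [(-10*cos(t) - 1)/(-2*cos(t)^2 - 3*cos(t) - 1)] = (-360*sin(t)^4*cos(t) + 44*sin(t)^4 - 141*sin(t)^2 + 131*cos(t)/2 - 69*cos(3*t)/2 + 20*cos(5*t) + 51)/(-2*sin(t)^2 + 3*cos(t) + 3)^3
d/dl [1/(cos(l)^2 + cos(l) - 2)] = (2*cos(l) + 1)*sin(l)/(cos(l)^2 + cos(l) - 2)^2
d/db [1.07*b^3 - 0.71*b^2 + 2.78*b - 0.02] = 3.21*b^2 - 1.42*b + 2.78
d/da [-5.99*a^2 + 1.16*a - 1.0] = 1.16 - 11.98*a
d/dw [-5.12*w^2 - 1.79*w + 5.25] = -10.24*w - 1.79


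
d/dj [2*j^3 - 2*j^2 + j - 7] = 6*j^2 - 4*j + 1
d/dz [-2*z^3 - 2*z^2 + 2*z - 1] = -6*z^2 - 4*z + 2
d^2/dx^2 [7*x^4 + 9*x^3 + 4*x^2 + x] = 84*x^2 + 54*x + 8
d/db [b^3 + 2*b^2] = b*(3*b + 4)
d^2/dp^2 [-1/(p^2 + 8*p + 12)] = 2*(p^2 + 8*p - 4*(p + 4)^2 + 12)/(p^2 + 8*p + 12)^3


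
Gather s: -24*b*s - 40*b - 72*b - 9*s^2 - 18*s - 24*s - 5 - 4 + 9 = -112*b - 9*s^2 + s*(-24*b - 42)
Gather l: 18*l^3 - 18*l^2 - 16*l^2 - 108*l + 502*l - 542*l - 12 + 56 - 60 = 18*l^3 - 34*l^2 - 148*l - 16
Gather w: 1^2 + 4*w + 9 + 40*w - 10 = 44*w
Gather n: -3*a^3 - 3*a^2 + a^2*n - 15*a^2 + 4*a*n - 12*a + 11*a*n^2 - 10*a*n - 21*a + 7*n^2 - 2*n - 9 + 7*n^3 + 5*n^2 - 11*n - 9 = -3*a^3 - 18*a^2 - 33*a + 7*n^3 + n^2*(11*a + 12) + n*(a^2 - 6*a - 13) - 18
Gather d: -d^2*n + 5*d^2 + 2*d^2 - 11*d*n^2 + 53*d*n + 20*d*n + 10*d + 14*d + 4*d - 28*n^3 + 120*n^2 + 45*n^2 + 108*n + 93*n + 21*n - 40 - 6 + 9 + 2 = d^2*(7 - n) + d*(-11*n^2 + 73*n + 28) - 28*n^3 + 165*n^2 + 222*n - 35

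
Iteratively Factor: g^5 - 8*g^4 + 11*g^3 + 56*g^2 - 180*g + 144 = (g + 3)*(g^4 - 11*g^3 + 44*g^2 - 76*g + 48) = (g - 2)*(g + 3)*(g^3 - 9*g^2 + 26*g - 24) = (g - 4)*(g - 2)*(g + 3)*(g^2 - 5*g + 6) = (g - 4)*(g - 2)^2*(g + 3)*(g - 3)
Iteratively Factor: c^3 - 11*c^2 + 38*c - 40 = (c - 2)*(c^2 - 9*c + 20) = (c - 5)*(c - 2)*(c - 4)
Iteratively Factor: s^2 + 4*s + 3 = (s + 3)*(s + 1)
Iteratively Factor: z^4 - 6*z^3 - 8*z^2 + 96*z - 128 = (z - 2)*(z^3 - 4*z^2 - 16*z + 64) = (z - 4)*(z - 2)*(z^2 - 16) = (z - 4)^2*(z - 2)*(z + 4)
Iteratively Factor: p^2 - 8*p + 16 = (p - 4)*(p - 4)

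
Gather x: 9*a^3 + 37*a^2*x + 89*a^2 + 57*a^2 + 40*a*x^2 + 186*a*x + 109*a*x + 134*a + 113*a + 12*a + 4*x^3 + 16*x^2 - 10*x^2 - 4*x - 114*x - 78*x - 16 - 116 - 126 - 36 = 9*a^3 + 146*a^2 + 259*a + 4*x^3 + x^2*(40*a + 6) + x*(37*a^2 + 295*a - 196) - 294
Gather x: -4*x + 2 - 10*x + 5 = 7 - 14*x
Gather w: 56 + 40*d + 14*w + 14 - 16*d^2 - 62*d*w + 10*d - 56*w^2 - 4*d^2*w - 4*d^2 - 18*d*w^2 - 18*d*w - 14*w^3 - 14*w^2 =-20*d^2 + 50*d - 14*w^3 + w^2*(-18*d - 70) + w*(-4*d^2 - 80*d + 14) + 70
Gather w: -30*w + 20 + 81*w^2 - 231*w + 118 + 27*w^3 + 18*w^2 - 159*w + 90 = 27*w^3 + 99*w^2 - 420*w + 228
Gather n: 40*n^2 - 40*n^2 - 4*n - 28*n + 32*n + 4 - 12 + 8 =0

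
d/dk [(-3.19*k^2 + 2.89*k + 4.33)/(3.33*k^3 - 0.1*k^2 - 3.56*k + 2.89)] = (10.6227*k^4 - 19.2474*k^3 - 31.6113*k^2 - 17.5722*k + 23.7669)/(11.0889*k^6 - 0.666*k^5 - 23.6996*k^4 + 19.9594*k^3 + 12.0956*k^2 - 20.5768*k + 8.3521)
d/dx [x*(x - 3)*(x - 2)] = 3*x^2 - 10*x + 6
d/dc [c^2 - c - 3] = 2*c - 1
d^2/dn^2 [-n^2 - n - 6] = -2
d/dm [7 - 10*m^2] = -20*m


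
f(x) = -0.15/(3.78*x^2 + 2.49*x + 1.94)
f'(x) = -0.15*(-7.56*x - 2.49)/(3.78*x^2 + 2.49*x + 1.94)^2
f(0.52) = -0.04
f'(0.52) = 0.05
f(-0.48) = -0.09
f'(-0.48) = -0.07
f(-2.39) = -0.01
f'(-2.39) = -0.01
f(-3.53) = -0.00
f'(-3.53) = -0.00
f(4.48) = -0.00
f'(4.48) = 0.00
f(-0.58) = -0.08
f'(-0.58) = -0.09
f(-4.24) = -0.00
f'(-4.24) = -0.00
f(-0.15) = -0.09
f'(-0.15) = 0.07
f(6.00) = -0.00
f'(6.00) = 0.00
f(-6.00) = -0.00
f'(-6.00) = -0.00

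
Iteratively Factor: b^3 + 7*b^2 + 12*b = (b)*(b^2 + 7*b + 12) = b*(b + 4)*(b + 3)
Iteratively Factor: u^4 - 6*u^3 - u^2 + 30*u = (u - 5)*(u^3 - u^2 - 6*u) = (u - 5)*(u + 2)*(u^2 - 3*u) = u*(u - 5)*(u + 2)*(u - 3)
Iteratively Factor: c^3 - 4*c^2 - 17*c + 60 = (c + 4)*(c^2 - 8*c + 15) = (c - 5)*(c + 4)*(c - 3)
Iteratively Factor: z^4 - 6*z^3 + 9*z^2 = (z - 3)*(z^3 - 3*z^2) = z*(z - 3)*(z^2 - 3*z) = z*(z - 3)^2*(z)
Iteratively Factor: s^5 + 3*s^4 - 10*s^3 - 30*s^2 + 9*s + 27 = (s + 3)*(s^4 - 10*s^2 + 9) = (s - 3)*(s + 3)*(s^3 + 3*s^2 - s - 3) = (s - 3)*(s - 1)*(s + 3)*(s^2 + 4*s + 3) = (s - 3)*(s - 1)*(s + 3)^2*(s + 1)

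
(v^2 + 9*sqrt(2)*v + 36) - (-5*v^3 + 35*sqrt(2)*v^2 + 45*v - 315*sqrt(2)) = 5*v^3 - 35*sqrt(2)*v^2 + v^2 - 45*v + 9*sqrt(2)*v + 36 + 315*sqrt(2)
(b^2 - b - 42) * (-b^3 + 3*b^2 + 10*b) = -b^5 + 4*b^4 + 49*b^3 - 136*b^2 - 420*b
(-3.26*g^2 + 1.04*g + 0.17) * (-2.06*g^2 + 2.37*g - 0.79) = 6.7156*g^4 - 9.8686*g^3 + 4.69*g^2 - 0.4187*g - 0.1343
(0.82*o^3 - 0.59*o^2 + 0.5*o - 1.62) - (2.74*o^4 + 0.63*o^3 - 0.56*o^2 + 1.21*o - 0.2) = -2.74*o^4 + 0.19*o^3 - 0.0299999999999999*o^2 - 0.71*o - 1.42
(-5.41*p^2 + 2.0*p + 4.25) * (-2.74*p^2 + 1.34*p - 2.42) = 14.8234*p^4 - 12.7294*p^3 + 4.1272*p^2 + 0.855*p - 10.285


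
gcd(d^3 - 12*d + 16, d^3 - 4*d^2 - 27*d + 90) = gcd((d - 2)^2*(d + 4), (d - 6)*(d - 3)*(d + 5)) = 1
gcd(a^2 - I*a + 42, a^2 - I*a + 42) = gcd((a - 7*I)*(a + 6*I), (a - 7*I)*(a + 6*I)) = a^2 - I*a + 42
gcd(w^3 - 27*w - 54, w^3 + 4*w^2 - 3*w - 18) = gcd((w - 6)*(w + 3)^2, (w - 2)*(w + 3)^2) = w^2 + 6*w + 9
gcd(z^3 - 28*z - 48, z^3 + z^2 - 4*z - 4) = z + 2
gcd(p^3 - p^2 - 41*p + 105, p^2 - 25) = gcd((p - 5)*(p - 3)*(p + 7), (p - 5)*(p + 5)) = p - 5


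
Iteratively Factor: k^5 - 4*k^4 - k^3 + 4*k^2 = (k)*(k^4 - 4*k^3 - k^2 + 4*k) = k*(k - 4)*(k^3 - k) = k*(k - 4)*(k + 1)*(k^2 - k) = k*(k - 4)*(k - 1)*(k + 1)*(k)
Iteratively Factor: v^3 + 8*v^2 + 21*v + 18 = (v + 2)*(v^2 + 6*v + 9) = (v + 2)*(v + 3)*(v + 3)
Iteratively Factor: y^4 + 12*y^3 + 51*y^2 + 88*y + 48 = (y + 3)*(y^3 + 9*y^2 + 24*y + 16) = (y + 3)*(y + 4)*(y^2 + 5*y + 4) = (y + 1)*(y + 3)*(y + 4)*(y + 4)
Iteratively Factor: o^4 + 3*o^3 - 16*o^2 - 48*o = (o - 4)*(o^3 + 7*o^2 + 12*o) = (o - 4)*(o + 4)*(o^2 + 3*o) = o*(o - 4)*(o + 4)*(o + 3)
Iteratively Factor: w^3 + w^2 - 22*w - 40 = (w - 5)*(w^2 + 6*w + 8) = (w - 5)*(w + 4)*(w + 2)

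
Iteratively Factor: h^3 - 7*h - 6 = (h + 2)*(h^2 - 2*h - 3) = (h + 1)*(h + 2)*(h - 3)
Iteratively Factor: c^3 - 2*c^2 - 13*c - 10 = (c + 2)*(c^2 - 4*c - 5) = (c - 5)*(c + 2)*(c + 1)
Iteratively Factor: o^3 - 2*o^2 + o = (o - 1)*(o^2 - o) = o*(o - 1)*(o - 1)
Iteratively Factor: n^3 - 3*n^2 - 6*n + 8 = (n - 1)*(n^2 - 2*n - 8) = (n - 4)*(n - 1)*(n + 2)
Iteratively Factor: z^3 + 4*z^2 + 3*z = (z + 1)*(z^2 + 3*z) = z*(z + 1)*(z + 3)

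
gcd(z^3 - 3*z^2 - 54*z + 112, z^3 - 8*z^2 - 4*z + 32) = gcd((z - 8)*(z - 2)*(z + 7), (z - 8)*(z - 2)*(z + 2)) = z^2 - 10*z + 16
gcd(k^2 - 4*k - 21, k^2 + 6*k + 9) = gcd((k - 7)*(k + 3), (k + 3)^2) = k + 3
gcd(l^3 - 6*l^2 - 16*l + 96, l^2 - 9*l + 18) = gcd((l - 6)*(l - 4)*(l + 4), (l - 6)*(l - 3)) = l - 6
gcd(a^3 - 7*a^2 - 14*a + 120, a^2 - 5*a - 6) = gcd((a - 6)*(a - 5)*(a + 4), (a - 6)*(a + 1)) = a - 6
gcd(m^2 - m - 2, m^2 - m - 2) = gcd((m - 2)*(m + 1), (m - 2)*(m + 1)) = m^2 - m - 2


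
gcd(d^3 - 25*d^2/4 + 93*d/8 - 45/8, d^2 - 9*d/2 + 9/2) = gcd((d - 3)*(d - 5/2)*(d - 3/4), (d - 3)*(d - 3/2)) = d - 3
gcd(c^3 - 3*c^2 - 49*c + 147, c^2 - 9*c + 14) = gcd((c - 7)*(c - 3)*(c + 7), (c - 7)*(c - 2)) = c - 7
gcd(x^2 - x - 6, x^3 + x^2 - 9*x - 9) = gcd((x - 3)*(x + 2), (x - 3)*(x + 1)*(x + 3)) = x - 3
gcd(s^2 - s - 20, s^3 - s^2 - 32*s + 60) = s - 5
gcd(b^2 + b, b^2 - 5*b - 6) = b + 1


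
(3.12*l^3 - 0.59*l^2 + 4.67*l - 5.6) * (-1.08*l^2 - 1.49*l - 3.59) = -3.3696*l^5 - 4.0116*l^4 - 15.3653*l^3 + 1.2078*l^2 - 8.4213*l + 20.104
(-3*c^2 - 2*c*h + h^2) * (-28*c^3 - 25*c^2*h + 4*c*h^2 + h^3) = 84*c^5 + 131*c^4*h + 10*c^3*h^2 - 36*c^2*h^3 + 2*c*h^4 + h^5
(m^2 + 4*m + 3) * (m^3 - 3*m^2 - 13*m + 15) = m^5 + m^4 - 22*m^3 - 46*m^2 + 21*m + 45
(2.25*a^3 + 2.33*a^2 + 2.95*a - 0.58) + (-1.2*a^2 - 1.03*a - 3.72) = 2.25*a^3 + 1.13*a^2 + 1.92*a - 4.3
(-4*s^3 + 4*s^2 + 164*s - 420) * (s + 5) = -4*s^4 - 16*s^3 + 184*s^2 + 400*s - 2100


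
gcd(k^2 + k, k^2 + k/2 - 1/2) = k + 1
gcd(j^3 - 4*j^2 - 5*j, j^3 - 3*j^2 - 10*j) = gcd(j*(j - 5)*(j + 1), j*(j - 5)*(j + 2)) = j^2 - 5*j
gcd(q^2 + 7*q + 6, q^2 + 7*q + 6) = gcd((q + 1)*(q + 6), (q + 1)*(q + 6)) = q^2 + 7*q + 6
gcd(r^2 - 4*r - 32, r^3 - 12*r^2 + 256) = r^2 - 4*r - 32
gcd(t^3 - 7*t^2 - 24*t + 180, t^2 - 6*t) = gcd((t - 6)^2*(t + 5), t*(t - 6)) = t - 6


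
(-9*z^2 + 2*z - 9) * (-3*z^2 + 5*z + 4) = 27*z^4 - 51*z^3 + z^2 - 37*z - 36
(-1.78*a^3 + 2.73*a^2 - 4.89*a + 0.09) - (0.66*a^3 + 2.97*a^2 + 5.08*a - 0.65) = -2.44*a^3 - 0.24*a^2 - 9.97*a + 0.74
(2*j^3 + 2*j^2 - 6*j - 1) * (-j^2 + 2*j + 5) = -2*j^5 + 2*j^4 + 20*j^3 - j^2 - 32*j - 5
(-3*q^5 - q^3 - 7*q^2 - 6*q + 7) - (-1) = -3*q^5 - q^3 - 7*q^2 - 6*q + 8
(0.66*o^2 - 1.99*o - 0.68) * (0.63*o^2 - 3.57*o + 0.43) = 0.4158*o^4 - 3.6099*o^3 + 6.9597*o^2 + 1.5719*o - 0.2924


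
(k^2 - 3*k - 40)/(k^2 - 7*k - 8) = (k + 5)/(k + 1)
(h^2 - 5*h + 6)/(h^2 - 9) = (h - 2)/(h + 3)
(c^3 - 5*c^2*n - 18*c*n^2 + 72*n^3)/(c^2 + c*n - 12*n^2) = c - 6*n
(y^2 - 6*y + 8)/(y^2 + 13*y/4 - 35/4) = 4*(y^2 - 6*y + 8)/(4*y^2 + 13*y - 35)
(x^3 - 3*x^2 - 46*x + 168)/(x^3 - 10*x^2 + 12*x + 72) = (x^2 + 3*x - 28)/(x^2 - 4*x - 12)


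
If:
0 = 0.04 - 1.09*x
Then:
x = 0.04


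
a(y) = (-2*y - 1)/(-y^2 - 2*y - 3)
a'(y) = (-2*y - 1)*(2*y + 2)/(-y^2 - 2*y - 3)^2 - 2/(-y^2 - 2*y - 3)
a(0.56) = 0.48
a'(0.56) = 0.11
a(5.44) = 0.27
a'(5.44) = -0.03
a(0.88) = 0.50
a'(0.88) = 0.02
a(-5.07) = -0.49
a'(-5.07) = -0.11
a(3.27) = 0.37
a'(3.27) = -0.06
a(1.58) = 0.48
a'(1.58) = -0.06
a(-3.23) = -0.78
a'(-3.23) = -0.21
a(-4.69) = -0.54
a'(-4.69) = -0.13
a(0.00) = 0.33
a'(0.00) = 0.44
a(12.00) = 0.15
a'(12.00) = -0.01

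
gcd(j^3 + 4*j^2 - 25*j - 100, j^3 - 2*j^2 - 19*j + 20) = j^2 - j - 20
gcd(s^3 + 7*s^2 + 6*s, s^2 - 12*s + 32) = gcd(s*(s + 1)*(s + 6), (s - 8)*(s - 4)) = 1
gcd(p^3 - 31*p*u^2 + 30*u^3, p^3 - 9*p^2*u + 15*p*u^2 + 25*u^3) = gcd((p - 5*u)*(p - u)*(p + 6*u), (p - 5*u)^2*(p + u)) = p - 5*u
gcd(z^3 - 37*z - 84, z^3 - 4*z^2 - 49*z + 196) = z - 7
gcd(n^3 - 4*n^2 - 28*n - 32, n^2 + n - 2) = n + 2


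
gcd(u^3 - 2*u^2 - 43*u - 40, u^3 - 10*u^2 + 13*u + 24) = u^2 - 7*u - 8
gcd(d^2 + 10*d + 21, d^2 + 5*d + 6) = d + 3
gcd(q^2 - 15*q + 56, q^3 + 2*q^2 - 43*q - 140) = q - 7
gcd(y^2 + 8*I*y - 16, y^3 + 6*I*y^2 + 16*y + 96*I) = y + 4*I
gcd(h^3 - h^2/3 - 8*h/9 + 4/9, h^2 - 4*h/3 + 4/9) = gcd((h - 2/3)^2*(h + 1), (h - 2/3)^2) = h^2 - 4*h/3 + 4/9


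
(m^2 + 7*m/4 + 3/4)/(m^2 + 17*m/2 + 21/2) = (4*m^2 + 7*m + 3)/(2*(2*m^2 + 17*m + 21))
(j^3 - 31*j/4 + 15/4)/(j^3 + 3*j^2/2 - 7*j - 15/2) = (j - 1/2)/(j + 1)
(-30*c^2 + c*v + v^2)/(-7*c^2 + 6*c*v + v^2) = (-30*c^2 + c*v + v^2)/(-7*c^2 + 6*c*v + v^2)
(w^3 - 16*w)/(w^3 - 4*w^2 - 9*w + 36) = w*(w + 4)/(w^2 - 9)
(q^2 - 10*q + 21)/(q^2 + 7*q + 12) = (q^2 - 10*q + 21)/(q^2 + 7*q + 12)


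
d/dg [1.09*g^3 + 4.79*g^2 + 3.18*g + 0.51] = 3.27*g^2 + 9.58*g + 3.18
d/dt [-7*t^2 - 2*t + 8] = -14*t - 2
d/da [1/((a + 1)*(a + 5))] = 2*(-a - 3)/(a^4 + 12*a^3 + 46*a^2 + 60*a + 25)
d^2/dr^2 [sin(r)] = -sin(r)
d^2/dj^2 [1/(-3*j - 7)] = -18/(3*j + 7)^3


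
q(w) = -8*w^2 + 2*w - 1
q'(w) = 2 - 16*w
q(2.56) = -48.31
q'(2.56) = -38.96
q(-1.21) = -15.13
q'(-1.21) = 21.36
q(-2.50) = -56.00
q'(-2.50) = 42.00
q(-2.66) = -62.92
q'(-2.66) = 44.56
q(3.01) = -67.46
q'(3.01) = -46.16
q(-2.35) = -49.88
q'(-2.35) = 39.60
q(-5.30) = -236.32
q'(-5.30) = 86.80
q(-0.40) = -3.08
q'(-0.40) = 8.40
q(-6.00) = -301.00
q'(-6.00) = 98.00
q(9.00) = -631.00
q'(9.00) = -142.00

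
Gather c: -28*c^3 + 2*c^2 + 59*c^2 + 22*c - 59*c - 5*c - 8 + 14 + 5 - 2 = -28*c^3 + 61*c^2 - 42*c + 9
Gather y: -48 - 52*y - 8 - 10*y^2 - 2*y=-10*y^2 - 54*y - 56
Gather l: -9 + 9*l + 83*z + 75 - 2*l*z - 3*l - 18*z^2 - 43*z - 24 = l*(6 - 2*z) - 18*z^2 + 40*z + 42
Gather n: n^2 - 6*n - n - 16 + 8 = n^2 - 7*n - 8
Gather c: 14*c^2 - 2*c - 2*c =14*c^2 - 4*c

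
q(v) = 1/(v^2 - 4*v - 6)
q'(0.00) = 0.11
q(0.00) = -0.17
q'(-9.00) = 0.00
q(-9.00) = 0.01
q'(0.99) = 0.03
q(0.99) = -0.11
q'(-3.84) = 0.02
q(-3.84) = 0.04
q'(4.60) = -0.50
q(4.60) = -0.31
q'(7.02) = -0.04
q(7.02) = 0.07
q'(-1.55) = 1.05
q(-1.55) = 0.38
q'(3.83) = -0.08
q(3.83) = -0.15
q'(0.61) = 0.04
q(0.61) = -0.12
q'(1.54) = 0.01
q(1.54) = -0.10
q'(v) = (4 - 2*v)/(v^2 - 4*v - 6)^2 = 2*(2 - v)/(-v^2 + 4*v + 6)^2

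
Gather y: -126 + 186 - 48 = 12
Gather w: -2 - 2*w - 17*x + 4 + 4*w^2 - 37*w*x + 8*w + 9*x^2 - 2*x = 4*w^2 + w*(6 - 37*x) + 9*x^2 - 19*x + 2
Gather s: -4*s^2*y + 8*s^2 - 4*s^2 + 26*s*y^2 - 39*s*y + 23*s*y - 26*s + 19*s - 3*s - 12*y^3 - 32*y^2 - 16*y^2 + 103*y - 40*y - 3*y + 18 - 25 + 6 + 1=s^2*(4 - 4*y) + s*(26*y^2 - 16*y - 10) - 12*y^3 - 48*y^2 + 60*y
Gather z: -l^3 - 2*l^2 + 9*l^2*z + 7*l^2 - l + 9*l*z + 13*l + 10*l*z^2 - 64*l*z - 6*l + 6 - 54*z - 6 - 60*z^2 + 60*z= -l^3 + 5*l^2 + 6*l + z^2*(10*l - 60) + z*(9*l^2 - 55*l + 6)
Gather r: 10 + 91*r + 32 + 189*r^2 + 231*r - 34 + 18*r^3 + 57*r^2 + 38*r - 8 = 18*r^3 + 246*r^2 + 360*r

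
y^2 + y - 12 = (y - 3)*(y + 4)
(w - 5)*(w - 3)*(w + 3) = w^3 - 5*w^2 - 9*w + 45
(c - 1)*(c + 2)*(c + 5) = c^3 + 6*c^2 + 3*c - 10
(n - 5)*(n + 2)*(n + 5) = n^3 + 2*n^2 - 25*n - 50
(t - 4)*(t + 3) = t^2 - t - 12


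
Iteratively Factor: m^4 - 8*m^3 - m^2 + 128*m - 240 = (m - 5)*(m^3 - 3*m^2 - 16*m + 48) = (m - 5)*(m - 4)*(m^2 + m - 12) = (m - 5)*(m - 4)*(m - 3)*(m + 4)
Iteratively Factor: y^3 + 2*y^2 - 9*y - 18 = (y - 3)*(y^2 + 5*y + 6) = (y - 3)*(y + 2)*(y + 3)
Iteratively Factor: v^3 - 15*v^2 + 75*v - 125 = (v - 5)*(v^2 - 10*v + 25) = (v - 5)^2*(v - 5)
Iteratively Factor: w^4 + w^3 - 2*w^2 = (w)*(w^3 + w^2 - 2*w) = w*(w + 2)*(w^2 - w) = w^2*(w + 2)*(w - 1)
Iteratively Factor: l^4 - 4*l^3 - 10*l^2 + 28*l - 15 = (l - 5)*(l^3 + l^2 - 5*l + 3) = (l - 5)*(l + 3)*(l^2 - 2*l + 1) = (l - 5)*(l - 1)*(l + 3)*(l - 1)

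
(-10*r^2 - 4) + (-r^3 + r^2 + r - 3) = -r^3 - 9*r^2 + r - 7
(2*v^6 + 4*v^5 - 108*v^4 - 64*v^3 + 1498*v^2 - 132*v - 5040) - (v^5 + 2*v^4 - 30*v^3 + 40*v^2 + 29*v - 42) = 2*v^6 + 3*v^5 - 110*v^4 - 34*v^3 + 1458*v^2 - 161*v - 4998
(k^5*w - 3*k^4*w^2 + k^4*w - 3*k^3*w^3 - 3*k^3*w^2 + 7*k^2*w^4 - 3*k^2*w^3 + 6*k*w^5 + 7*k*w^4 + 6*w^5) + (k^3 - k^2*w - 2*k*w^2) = k^5*w - 3*k^4*w^2 + k^4*w - 3*k^3*w^3 - 3*k^3*w^2 + k^3 + 7*k^2*w^4 - 3*k^2*w^3 - k^2*w + 6*k*w^5 + 7*k*w^4 - 2*k*w^2 + 6*w^5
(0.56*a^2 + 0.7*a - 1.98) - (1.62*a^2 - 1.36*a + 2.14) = -1.06*a^2 + 2.06*a - 4.12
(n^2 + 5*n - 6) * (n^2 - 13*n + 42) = n^4 - 8*n^3 - 29*n^2 + 288*n - 252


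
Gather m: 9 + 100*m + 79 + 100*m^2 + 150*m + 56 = 100*m^2 + 250*m + 144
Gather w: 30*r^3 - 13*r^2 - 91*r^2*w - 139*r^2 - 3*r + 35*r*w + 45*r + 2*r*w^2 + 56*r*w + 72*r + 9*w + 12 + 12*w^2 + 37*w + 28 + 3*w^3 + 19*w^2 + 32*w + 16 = 30*r^3 - 152*r^2 + 114*r + 3*w^3 + w^2*(2*r + 31) + w*(-91*r^2 + 91*r + 78) + 56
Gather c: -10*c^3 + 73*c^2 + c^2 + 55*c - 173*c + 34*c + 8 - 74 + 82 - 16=-10*c^3 + 74*c^2 - 84*c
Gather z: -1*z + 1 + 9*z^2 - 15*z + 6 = 9*z^2 - 16*z + 7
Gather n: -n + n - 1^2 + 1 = 0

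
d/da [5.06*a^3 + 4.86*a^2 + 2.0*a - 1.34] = 15.18*a^2 + 9.72*a + 2.0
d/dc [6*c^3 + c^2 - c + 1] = 18*c^2 + 2*c - 1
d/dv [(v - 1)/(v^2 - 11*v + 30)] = (v^2 - 11*v - (v - 1)*(2*v - 11) + 30)/(v^2 - 11*v + 30)^2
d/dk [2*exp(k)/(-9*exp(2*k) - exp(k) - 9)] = 18*(exp(2*k) - 1)*exp(k)/(81*exp(4*k) + 18*exp(3*k) + 163*exp(2*k) + 18*exp(k) + 81)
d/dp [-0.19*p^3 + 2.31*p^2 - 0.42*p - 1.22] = -0.57*p^2 + 4.62*p - 0.42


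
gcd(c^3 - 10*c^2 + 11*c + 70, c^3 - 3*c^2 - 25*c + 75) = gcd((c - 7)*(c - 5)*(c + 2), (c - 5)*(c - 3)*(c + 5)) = c - 5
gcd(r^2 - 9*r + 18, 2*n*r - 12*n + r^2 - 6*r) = r - 6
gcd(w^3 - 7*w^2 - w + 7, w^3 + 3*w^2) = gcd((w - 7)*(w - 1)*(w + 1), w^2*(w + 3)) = 1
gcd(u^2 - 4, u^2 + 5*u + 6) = u + 2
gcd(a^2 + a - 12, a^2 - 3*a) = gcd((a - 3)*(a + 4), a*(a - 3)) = a - 3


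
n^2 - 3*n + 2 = (n - 2)*(n - 1)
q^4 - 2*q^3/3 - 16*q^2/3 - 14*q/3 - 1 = (q - 3)*(q + 1/3)*(q + 1)^2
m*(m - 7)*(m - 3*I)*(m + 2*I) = m^4 - 7*m^3 - I*m^3 + 6*m^2 + 7*I*m^2 - 42*m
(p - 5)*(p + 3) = p^2 - 2*p - 15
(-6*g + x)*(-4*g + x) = 24*g^2 - 10*g*x + x^2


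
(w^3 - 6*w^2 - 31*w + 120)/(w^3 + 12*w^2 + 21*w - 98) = (w^3 - 6*w^2 - 31*w + 120)/(w^3 + 12*w^2 + 21*w - 98)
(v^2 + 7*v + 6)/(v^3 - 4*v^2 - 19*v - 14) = (v + 6)/(v^2 - 5*v - 14)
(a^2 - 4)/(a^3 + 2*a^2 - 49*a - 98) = (a - 2)/(a^2 - 49)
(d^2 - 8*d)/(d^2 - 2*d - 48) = d/(d + 6)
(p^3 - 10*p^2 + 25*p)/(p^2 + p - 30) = p*(p - 5)/(p + 6)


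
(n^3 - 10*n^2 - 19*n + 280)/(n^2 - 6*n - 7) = (n^2 - 3*n - 40)/(n + 1)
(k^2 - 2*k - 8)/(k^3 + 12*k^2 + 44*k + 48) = (k - 4)/(k^2 + 10*k + 24)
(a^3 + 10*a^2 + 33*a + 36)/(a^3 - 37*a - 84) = (a + 3)/(a - 7)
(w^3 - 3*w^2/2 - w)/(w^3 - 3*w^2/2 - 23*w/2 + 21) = w*(2*w + 1)/(2*w^2 + w - 21)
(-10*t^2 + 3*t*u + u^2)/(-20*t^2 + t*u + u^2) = (2*t - u)/(4*t - u)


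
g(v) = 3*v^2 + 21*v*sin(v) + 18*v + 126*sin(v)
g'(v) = 21*v*cos(v) + 6*v + 21*sin(v) + 126*cos(v) + 18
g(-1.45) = -114.65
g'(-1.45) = -0.03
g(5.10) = -45.98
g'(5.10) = 117.26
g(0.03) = 4.34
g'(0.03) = 145.38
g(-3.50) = -7.83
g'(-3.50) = -44.80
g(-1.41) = -114.56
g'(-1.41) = 4.24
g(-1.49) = -114.56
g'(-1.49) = -4.23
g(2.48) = 172.50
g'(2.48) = -94.73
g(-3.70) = 0.06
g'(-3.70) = -34.04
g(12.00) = 445.18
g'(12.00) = 397.71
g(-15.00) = 527.90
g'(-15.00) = 57.92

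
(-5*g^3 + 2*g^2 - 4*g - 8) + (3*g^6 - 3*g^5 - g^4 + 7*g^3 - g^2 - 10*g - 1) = 3*g^6 - 3*g^5 - g^4 + 2*g^3 + g^2 - 14*g - 9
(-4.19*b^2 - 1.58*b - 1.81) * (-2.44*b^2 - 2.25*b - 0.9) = 10.2236*b^4 + 13.2827*b^3 + 11.7424*b^2 + 5.4945*b + 1.629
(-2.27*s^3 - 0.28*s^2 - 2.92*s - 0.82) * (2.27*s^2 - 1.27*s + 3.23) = -5.1529*s^5 + 2.2473*s^4 - 13.6049*s^3 + 0.9426*s^2 - 8.3902*s - 2.6486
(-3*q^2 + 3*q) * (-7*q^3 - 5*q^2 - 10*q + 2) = 21*q^5 - 6*q^4 + 15*q^3 - 36*q^2 + 6*q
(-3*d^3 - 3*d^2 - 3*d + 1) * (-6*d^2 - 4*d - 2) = 18*d^5 + 30*d^4 + 36*d^3 + 12*d^2 + 2*d - 2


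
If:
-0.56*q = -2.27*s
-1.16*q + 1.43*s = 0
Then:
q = 0.00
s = 0.00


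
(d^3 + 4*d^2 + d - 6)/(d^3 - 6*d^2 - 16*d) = (d^2 + 2*d - 3)/(d*(d - 8))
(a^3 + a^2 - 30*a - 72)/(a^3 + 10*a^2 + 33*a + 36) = (a - 6)/(a + 3)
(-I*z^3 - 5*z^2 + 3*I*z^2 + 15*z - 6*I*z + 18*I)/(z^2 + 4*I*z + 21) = (-I*z^3 + z^2*(-5 + 3*I) + z*(15 - 6*I) + 18*I)/(z^2 + 4*I*z + 21)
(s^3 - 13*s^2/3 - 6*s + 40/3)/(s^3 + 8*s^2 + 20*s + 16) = (3*s^2 - 19*s + 20)/(3*(s^2 + 6*s + 8))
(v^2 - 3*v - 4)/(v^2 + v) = (v - 4)/v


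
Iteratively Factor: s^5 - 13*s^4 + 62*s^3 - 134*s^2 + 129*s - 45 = (s - 1)*(s^4 - 12*s^3 + 50*s^2 - 84*s + 45) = (s - 3)*(s - 1)*(s^3 - 9*s^2 + 23*s - 15) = (s - 3)*(s - 1)^2*(s^2 - 8*s + 15) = (s - 3)^2*(s - 1)^2*(s - 5)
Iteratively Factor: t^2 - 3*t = (t - 3)*(t)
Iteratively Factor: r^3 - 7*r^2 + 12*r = (r - 3)*(r^2 - 4*r) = r*(r - 3)*(r - 4)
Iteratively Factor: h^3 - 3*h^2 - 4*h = (h - 4)*(h^2 + h) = h*(h - 4)*(h + 1)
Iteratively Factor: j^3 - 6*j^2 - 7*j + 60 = (j - 4)*(j^2 - 2*j - 15) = (j - 5)*(j - 4)*(j + 3)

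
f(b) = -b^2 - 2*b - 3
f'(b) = -2*b - 2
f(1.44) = -7.95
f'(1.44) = -4.88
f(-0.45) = -2.30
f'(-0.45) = -1.10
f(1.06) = -6.24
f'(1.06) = -4.12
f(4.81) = -35.76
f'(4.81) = -11.62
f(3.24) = -19.98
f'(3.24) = -8.48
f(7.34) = -71.56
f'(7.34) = -16.68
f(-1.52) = -2.27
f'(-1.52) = 1.04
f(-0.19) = -2.66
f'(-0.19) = -1.62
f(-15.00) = -198.00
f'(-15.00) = 28.00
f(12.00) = -171.00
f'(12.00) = -26.00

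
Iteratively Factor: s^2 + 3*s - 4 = (s + 4)*(s - 1)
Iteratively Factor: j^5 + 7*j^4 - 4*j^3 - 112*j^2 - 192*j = (j + 3)*(j^4 + 4*j^3 - 16*j^2 - 64*j) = (j + 3)*(j + 4)*(j^3 - 16*j) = j*(j + 3)*(j + 4)*(j^2 - 16) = j*(j - 4)*(j + 3)*(j + 4)*(j + 4)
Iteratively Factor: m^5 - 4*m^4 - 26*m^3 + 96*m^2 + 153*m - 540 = (m - 3)*(m^4 - m^3 - 29*m^2 + 9*m + 180) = (m - 5)*(m - 3)*(m^3 + 4*m^2 - 9*m - 36) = (m - 5)*(m - 3)^2*(m^2 + 7*m + 12) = (m - 5)*(m - 3)^2*(m + 3)*(m + 4)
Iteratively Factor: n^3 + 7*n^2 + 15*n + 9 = (n + 3)*(n^2 + 4*n + 3) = (n + 3)^2*(n + 1)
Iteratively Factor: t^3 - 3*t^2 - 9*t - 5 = (t + 1)*(t^2 - 4*t - 5) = (t - 5)*(t + 1)*(t + 1)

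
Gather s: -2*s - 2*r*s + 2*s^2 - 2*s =2*s^2 + s*(-2*r - 4)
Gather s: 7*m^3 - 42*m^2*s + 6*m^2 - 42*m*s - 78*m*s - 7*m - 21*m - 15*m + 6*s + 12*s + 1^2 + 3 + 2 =7*m^3 + 6*m^2 - 43*m + s*(-42*m^2 - 120*m + 18) + 6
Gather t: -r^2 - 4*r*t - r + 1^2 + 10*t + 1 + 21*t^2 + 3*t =-r^2 - r + 21*t^2 + t*(13 - 4*r) + 2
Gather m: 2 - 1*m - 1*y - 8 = -m - y - 6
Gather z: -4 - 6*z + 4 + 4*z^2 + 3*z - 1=4*z^2 - 3*z - 1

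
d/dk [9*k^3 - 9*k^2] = 9*k*(3*k - 2)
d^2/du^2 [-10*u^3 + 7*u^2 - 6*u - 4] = 14 - 60*u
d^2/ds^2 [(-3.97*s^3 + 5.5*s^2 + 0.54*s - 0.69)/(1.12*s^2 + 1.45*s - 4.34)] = (7.105427357601e-15*s^5 - 3.5527136788005e-15*s^4 - 71.79785*s^3 + 305.112444*s^2 - 439.63836*s + 204.378686)/(1.404928*s^6 + 5.45664*s^5 - 9.267888*s^4 - 39.240335*s^3 + 35.913066*s^2 + 81.93486*s - 81.746504)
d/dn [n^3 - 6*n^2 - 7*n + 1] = 3*n^2 - 12*n - 7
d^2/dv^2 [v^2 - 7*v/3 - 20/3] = 2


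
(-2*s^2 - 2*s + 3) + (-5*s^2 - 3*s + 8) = -7*s^2 - 5*s + 11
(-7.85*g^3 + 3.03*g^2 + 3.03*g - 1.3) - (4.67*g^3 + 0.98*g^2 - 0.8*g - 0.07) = -12.52*g^3 + 2.05*g^2 + 3.83*g - 1.23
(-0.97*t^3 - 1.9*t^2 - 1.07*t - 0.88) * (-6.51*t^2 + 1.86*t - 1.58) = 6.3147*t^5 + 10.5648*t^4 + 4.9643*t^3 + 6.7406*t^2 + 0.0538000000000001*t + 1.3904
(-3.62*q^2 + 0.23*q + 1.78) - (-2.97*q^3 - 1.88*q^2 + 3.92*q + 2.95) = 2.97*q^3 - 1.74*q^2 - 3.69*q - 1.17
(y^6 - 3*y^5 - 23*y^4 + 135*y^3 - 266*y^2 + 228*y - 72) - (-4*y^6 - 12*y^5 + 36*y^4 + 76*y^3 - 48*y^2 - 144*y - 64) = 5*y^6 + 9*y^5 - 59*y^4 + 59*y^3 - 218*y^2 + 372*y - 8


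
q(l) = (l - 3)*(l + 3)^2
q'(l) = (l - 3)*(2*l + 6) + (l + 3)^2 = 3*(l - 1)*(l + 3)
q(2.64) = -11.45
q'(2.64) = 27.75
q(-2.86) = -0.11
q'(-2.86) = -1.62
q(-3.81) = -4.47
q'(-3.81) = 11.69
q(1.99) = -25.15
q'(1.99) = 14.82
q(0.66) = -31.35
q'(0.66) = -3.73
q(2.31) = -19.46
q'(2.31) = 20.87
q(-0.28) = -24.27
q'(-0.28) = -10.44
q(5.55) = 186.41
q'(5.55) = 116.71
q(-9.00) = -432.00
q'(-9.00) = 180.00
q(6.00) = 243.00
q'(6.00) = 135.00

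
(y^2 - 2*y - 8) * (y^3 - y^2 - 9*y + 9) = y^5 - 3*y^4 - 15*y^3 + 35*y^2 + 54*y - 72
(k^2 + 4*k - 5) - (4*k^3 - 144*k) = -4*k^3 + k^2 + 148*k - 5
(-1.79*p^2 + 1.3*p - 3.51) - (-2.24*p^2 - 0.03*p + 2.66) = 0.45*p^2 + 1.33*p - 6.17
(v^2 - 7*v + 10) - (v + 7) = v^2 - 8*v + 3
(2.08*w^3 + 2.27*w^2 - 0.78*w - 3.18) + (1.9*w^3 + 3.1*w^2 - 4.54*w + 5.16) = 3.98*w^3 + 5.37*w^2 - 5.32*w + 1.98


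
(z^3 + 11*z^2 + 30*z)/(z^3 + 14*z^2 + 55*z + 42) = z*(z + 5)/(z^2 + 8*z + 7)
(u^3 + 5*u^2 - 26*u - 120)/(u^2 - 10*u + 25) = (u^2 + 10*u + 24)/(u - 5)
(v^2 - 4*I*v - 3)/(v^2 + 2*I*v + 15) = (v - I)/(v + 5*I)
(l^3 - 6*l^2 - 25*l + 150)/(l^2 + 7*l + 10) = (l^2 - 11*l + 30)/(l + 2)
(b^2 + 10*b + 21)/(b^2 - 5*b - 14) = (b^2 + 10*b + 21)/(b^2 - 5*b - 14)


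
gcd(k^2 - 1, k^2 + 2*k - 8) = 1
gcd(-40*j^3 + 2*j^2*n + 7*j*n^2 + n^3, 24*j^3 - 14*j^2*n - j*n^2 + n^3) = 8*j^2 - 2*j*n - n^2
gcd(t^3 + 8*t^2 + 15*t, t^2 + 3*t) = t^2 + 3*t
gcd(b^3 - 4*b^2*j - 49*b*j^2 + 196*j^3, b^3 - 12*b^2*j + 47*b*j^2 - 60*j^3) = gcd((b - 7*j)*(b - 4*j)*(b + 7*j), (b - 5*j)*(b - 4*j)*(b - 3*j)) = b - 4*j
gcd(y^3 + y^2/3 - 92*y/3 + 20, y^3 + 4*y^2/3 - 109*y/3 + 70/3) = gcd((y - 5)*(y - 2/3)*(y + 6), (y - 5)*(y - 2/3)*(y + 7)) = y^2 - 17*y/3 + 10/3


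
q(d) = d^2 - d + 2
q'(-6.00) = -13.00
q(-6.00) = 44.00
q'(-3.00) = -7.00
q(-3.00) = 14.00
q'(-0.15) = -1.30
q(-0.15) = 2.17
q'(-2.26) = -5.52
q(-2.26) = 9.37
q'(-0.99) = -2.98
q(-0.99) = 3.97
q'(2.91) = 4.82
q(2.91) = 7.56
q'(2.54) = 4.08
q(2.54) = 5.91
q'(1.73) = 2.46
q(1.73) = 3.26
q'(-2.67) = -6.34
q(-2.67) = 11.80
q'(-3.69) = -8.38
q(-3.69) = 19.31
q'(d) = 2*d - 1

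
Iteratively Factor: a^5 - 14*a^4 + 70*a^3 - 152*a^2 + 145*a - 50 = (a - 1)*(a^4 - 13*a^3 + 57*a^2 - 95*a + 50) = (a - 5)*(a - 1)*(a^3 - 8*a^2 + 17*a - 10) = (a - 5)*(a - 2)*(a - 1)*(a^2 - 6*a + 5) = (a - 5)*(a - 2)*(a - 1)^2*(a - 5)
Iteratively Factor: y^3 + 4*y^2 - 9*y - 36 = (y - 3)*(y^2 + 7*y + 12) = (y - 3)*(y + 3)*(y + 4)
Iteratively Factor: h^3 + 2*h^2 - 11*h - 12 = (h + 4)*(h^2 - 2*h - 3) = (h - 3)*(h + 4)*(h + 1)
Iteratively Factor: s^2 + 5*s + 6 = (s + 2)*(s + 3)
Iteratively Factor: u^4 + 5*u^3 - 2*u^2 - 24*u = (u)*(u^3 + 5*u^2 - 2*u - 24) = u*(u - 2)*(u^2 + 7*u + 12) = u*(u - 2)*(u + 4)*(u + 3)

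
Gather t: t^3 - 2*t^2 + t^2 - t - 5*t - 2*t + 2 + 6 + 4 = t^3 - t^2 - 8*t + 12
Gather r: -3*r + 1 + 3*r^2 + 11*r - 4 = 3*r^2 + 8*r - 3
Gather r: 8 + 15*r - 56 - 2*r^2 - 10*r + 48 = -2*r^2 + 5*r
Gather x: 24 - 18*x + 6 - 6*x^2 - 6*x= -6*x^2 - 24*x + 30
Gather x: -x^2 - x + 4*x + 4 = -x^2 + 3*x + 4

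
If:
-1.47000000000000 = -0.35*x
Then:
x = 4.20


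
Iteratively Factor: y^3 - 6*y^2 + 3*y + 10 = (y + 1)*(y^2 - 7*y + 10) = (y - 5)*(y + 1)*(y - 2)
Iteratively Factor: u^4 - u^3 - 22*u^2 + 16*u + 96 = (u + 2)*(u^3 - 3*u^2 - 16*u + 48) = (u - 3)*(u + 2)*(u^2 - 16) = (u - 3)*(u + 2)*(u + 4)*(u - 4)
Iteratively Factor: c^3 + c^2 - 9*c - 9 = (c + 1)*(c^2 - 9) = (c - 3)*(c + 1)*(c + 3)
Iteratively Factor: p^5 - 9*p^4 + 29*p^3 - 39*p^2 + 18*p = (p - 1)*(p^4 - 8*p^3 + 21*p^2 - 18*p) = p*(p - 1)*(p^3 - 8*p^2 + 21*p - 18) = p*(p - 3)*(p - 1)*(p^2 - 5*p + 6) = p*(p - 3)*(p - 2)*(p - 1)*(p - 3)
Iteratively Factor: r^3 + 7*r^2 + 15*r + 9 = (r + 1)*(r^2 + 6*r + 9) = (r + 1)*(r + 3)*(r + 3)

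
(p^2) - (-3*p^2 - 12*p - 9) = 4*p^2 + 12*p + 9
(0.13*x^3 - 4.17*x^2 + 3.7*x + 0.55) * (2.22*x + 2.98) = 0.2886*x^4 - 8.87*x^3 - 4.2126*x^2 + 12.247*x + 1.639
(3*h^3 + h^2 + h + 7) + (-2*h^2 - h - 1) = 3*h^3 - h^2 + 6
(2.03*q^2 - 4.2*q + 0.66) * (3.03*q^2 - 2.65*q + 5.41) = 6.1509*q^4 - 18.1055*q^3 + 24.1121*q^2 - 24.471*q + 3.5706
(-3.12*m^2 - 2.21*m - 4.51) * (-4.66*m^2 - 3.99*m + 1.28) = 14.5392*m^4 + 22.7474*m^3 + 25.8409*m^2 + 15.1661*m - 5.7728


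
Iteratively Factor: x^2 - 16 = (x + 4)*(x - 4)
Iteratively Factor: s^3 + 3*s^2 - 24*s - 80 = (s - 5)*(s^2 + 8*s + 16) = (s - 5)*(s + 4)*(s + 4)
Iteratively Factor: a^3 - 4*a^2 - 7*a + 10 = (a - 5)*(a^2 + a - 2) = (a - 5)*(a + 2)*(a - 1)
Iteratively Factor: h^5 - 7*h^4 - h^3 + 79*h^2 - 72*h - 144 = (h - 4)*(h^4 - 3*h^3 - 13*h^2 + 27*h + 36) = (h - 4)*(h + 3)*(h^3 - 6*h^2 + 5*h + 12) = (h - 4)^2*(h + 3)*(h^2 - 2*h - 3) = (h - 4)^2*(h + 1)*(h + 3)*(h - 3)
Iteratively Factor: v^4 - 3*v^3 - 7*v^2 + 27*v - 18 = (v - 1)*(v^3 - 2*v^2 - 9*v + 18) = (v - 3)*(v - 1)*(v^2 + v - 6) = (v - 3)*(v - 1)*(v + 3)*(v - 2)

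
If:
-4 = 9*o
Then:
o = -4/9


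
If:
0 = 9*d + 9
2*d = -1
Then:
No Solution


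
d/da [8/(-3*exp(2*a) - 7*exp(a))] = 8*(6*exp(a) + 7)*exp(-a)/(3*exp(a) + 7)^2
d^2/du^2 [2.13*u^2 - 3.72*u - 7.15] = 4.26000000000000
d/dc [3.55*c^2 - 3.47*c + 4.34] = 7.1*c - 3.47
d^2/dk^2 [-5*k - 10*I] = 0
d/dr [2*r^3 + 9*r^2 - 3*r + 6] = 6*r^2 + 18*r - 3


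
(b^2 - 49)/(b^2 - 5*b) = (b^2 - 49)/(b*(b - 5))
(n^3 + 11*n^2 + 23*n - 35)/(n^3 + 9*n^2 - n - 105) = (n - 1)/(n - 3)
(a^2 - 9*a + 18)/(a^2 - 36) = (a - 3)/(a + 6)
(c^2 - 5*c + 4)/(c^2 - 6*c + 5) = (c - 4)/(c - 5)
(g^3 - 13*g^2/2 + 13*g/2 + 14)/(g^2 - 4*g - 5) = (g^2 - 15*g/2 + 14)/(g - 5)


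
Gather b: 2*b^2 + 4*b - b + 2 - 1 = 2*b^2 + 3*b + 1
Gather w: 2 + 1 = 3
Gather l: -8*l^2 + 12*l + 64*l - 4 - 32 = -8*l^2 + 76*l - 36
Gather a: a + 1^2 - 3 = a - 2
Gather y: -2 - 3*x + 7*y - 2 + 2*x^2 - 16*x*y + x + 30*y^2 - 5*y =2*x^2 - 2*x + 30*y^2 + y*(2 - 16*x) - 4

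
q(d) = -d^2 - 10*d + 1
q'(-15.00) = 20.00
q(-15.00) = -74.00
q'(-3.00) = -4.00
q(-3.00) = 22.00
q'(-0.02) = -9.96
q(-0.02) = 1.20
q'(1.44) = -12.88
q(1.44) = -15.47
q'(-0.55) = -8.90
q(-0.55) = 6.20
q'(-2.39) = -5.22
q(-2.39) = 19.19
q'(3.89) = -17.78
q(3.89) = -53.03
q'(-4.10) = -1.80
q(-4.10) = 25.19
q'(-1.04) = -7.92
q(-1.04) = 10.32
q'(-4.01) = -1.98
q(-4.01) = 25.02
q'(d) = -2*d - 10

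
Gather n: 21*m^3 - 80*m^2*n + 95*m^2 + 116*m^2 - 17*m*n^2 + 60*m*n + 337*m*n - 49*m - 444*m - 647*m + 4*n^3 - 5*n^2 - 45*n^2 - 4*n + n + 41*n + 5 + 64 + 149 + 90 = 21*m^3 + 211*m^2 - 1140*m + 4*n^3 + n^2*(-17*m - 50) + n*(-80*m^2 + 397*m + 38) + 308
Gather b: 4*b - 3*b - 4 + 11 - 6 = b + 1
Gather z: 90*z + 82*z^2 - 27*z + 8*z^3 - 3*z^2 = 8*z^3 + 79*z^2 + 63*z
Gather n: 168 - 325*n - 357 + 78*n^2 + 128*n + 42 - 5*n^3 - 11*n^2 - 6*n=-5*n^3 + 67*n^2 - 203*n - 147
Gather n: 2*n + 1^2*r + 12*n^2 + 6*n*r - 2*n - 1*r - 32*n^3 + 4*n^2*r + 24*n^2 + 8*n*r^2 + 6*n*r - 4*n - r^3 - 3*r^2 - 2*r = -32*n^3 + n^2*(4*r + 36) + n*(8*r^2 + 12*r - 4) - r^3 - 3*r^2 - 2*r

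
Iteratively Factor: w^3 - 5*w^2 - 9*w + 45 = (w - 3)*(w^2 - 2*w - 15) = (w - 5)*(w - 3)*(w + 3)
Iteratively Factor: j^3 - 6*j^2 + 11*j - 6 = (j - 3)*(j^2 - 3*j + 2) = (j - 3)*(j - 2)*(j - 1)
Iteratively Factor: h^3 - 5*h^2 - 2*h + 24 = (h - 3)*(h^2 - 2*h - 8) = (h - 4)*(h - 3)*(h + 2)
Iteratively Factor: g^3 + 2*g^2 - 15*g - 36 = (g + 3)*(g^2 - g - 12) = (g - 4)*(g + 3)*(g + 3)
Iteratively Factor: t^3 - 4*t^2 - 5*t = (t + 1)*(t^2 - 5*t) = t*(t + 1)*(t - 5)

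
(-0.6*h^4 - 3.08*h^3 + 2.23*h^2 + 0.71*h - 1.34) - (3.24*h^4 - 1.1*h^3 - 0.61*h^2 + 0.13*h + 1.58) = -3.84*h^4 - 1.98*h^3 + 2.84*h^2 + 0.58*h - 2.92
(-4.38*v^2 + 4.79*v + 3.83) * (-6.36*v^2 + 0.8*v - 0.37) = 27.8568*v^4 - 33.9684*v^3 - 18.9062*v^2 + 1.2917*v - 1.4171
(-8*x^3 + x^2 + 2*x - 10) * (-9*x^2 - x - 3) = 72*x^5 - x^4 + 5*x^3 + 85*x^2 + 4*x + 30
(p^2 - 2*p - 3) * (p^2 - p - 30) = p^4 - 3*p^3 - 31*p^2 + 63*p + 90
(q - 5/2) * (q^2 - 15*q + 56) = q^3 - 35*q^2/2 + 187*q/2 - 140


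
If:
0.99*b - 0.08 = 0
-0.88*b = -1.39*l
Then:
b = 0.08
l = 0.05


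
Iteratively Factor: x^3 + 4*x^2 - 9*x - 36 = (x + 3)*(x^2 + x - 12) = (x - 3)*(x + 3)*(x + 4)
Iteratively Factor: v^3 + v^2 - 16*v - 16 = (v + 4)*(v^2 - 3*v - 4) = (v - 4)*(v + 4)*(v + 1)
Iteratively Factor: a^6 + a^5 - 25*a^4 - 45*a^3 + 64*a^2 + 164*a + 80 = (a + 2)*(a^5 - a^4 - 23*a^3 + a^2 + 62*a + 40) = (a + 1)*(a + 2)*(a^4 - 2*a^3 - 21*a^2 + 22*a + 40) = (a - 2)*(a + 1)*(a + 2)*(a^3 - 21*a - 20) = (a - 2)*(a + 1)^2*(a + 2)*(a^2 - a - 20) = (a - 2)*(a + 1)^2*(a + 2)*(a + 4)*(a - 5)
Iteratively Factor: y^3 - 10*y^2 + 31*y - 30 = (y - 5)*(y^2 - 5*y + 6) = (y - 5)*(y - 3)*(y - 2)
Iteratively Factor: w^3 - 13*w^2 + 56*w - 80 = (w - 4)*(w^2 - 9*w + 20) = (w - 5)*(w - 4)*(w - 4)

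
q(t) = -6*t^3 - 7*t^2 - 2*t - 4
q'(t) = -18*t^2 - 14*t - 2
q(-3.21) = 128.75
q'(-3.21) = -142.53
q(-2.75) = 73.34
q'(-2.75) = -99.62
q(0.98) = -18.33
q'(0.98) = -33.01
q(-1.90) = 15.68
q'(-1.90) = -40.38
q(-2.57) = 56.75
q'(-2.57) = -84.91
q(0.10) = -4.28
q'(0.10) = -3.58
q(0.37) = -6.00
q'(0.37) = -9.64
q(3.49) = -351.29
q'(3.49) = -270.10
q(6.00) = -1564.00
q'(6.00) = -734.00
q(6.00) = -1564.00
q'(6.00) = -734.00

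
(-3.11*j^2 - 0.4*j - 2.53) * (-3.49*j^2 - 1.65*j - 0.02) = 10.8539*j^4 + 6.5275*j^3 + 9.5519*j^2 + 4.1825*j + 0.0506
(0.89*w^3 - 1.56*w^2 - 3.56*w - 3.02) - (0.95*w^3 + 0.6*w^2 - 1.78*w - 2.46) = -0.0599999999999999*w^3 - 2.16*w^2 - 1.78*w - 0.56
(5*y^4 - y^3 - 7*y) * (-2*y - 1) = -10*y^5 - 3*y^4 + y^3 + 14*y^2 + 7*y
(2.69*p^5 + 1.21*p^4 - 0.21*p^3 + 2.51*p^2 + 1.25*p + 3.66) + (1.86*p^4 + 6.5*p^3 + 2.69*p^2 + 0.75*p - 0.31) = 2.69*p^5 + 3.07*p^4 + 6.29*p^3 + 5.2*p^2 + 2.0*p + 3.35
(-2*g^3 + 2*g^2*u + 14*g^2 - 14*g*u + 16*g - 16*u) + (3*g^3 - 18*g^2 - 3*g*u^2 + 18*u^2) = g^3 + 2*g^2*u - 4*g^2 - 3*g*u^2 - 14*g*u + 16*g + 18*u^2 - 16*u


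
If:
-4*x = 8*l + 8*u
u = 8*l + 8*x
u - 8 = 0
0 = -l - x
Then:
No Solution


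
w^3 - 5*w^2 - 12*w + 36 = (w - 6)*(w - 2)*(w + 3)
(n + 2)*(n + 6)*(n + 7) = n^3 + 15*n^2 + 68*n + 84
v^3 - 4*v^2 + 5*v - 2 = (v - 2)*(v - 1)^2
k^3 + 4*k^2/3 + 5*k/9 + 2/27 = (k + 1/3)^2*(k + 2/3)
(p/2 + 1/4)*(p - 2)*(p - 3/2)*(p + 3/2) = p^4/2 - 3*p^3/4 - 13*p^2/8 + 27*p/16 + 9/8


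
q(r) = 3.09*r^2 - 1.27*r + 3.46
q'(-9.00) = -56.89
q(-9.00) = 265.18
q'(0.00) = -1.27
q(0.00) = 3.46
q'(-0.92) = -6.96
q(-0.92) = 7.24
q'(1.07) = 5.34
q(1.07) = 5.64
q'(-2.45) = -16.41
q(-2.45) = 25.12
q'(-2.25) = -15.18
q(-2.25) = 21.96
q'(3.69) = 21.53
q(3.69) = 40.85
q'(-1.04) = -7.70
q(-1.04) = 8.12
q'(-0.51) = -4.42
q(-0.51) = 4.91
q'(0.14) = -0.40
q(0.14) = 3.34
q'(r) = 6.18*r - 1.27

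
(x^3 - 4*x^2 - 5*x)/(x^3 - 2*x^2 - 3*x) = (x - 5)/(x - 3)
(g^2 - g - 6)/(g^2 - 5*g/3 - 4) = 3*(g + 2)/(3*g + 4)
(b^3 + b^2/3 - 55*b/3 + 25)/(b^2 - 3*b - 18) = (-3*b^3 - b^2 + 55*b - 75)/(3*(-b^2 + 3*b + 18))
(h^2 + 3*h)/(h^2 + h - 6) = h/(h - 2)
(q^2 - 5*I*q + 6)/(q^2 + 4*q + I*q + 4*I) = (q - 6*I)/(q + 4)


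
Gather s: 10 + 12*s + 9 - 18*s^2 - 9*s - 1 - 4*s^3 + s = -4*s^3 - 18*s^2 + 4*s + 18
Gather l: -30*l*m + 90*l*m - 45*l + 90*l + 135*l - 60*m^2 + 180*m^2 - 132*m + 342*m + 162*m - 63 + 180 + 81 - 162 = l*(60*m + 180) + 120*m^2 + 372*m + 36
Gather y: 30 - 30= 0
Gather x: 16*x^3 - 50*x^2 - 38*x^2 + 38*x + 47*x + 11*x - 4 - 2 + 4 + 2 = 16*x^3 - 88*x^2 + 96*x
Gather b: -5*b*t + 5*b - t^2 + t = b*(5 - 5*t) - t^2 + t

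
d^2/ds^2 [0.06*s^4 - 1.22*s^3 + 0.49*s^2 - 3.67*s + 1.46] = 0.72*s^2 - 7.32*s + 0.98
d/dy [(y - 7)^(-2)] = -2/(y - 7)^3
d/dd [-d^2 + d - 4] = 1 - 2*d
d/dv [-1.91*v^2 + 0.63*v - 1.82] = 0.63 - 3.82*v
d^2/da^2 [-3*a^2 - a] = -6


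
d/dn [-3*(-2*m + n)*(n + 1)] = 6*m - 6*n - 3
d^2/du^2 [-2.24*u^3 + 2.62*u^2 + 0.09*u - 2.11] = 5.24 - 13.44*u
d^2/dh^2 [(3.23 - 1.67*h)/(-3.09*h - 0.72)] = (3.5527136788005e-15*h - 69.111558)/(3.09*h + 0.72)^3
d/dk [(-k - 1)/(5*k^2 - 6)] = (-5*k^2 + 10*k*(k + 1) + 6)/(5*k^2 - 6)^2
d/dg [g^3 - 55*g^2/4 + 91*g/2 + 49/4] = 3*g^2 - 55*g/2 + 91/2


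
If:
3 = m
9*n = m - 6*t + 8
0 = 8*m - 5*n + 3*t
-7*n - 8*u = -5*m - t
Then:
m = 3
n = 59/19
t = -161/57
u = -545/456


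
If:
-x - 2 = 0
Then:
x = -2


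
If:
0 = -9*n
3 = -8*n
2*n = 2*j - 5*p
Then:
No Solution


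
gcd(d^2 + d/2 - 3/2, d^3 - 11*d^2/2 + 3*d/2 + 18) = d + 3/2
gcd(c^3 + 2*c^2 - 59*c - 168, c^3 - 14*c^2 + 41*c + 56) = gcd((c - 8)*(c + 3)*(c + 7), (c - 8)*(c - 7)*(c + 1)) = c - 8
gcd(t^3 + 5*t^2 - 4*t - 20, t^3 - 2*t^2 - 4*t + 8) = t^2 - 4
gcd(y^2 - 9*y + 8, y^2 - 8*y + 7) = y - 1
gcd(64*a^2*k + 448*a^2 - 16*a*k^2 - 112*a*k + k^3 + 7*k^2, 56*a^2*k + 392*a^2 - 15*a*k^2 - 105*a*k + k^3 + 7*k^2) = 8*a*k + 56*a - k^2 - 7*k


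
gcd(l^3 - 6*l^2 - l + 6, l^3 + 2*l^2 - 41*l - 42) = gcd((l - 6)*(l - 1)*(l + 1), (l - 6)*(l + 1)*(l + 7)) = l^2 - 5*l - 6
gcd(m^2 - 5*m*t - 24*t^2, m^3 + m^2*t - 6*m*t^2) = m + 3*t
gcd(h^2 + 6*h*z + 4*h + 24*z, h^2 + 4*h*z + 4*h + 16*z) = h + 4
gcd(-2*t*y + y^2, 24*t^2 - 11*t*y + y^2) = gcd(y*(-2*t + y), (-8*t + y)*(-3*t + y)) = 1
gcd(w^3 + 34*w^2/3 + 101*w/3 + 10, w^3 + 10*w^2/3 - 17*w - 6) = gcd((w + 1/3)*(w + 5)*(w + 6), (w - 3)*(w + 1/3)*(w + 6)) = w^2 + 19*w/3 + 2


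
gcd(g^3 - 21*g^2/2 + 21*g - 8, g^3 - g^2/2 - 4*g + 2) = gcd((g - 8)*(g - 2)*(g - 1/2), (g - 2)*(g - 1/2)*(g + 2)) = g^2 - 5*g/2 + 1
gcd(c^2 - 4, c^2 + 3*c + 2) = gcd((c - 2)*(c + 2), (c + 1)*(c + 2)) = c + 2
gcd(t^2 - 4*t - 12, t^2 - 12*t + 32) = 1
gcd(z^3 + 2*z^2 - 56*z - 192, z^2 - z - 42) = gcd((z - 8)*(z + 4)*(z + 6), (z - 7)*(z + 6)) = z + 6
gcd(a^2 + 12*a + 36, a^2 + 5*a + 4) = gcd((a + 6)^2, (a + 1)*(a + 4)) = 1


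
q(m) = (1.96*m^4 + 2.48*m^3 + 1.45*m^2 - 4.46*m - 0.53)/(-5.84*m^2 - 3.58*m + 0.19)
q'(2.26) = -1.85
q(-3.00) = -2.83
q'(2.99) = -2.30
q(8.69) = -27.28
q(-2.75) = -2.44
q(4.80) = -8.75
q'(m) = (11.68*m + 3.58)*(1.96*m^4 + 2.48*m^3 + 1.45*m^2 - 4.46*m - 0.53)/(-5.84*m^2 - 3.58*m + 0.19)^2 + (7.84*m^3 + 7.44*m^2 + 2.9*m - 4.46)/(-5.84*m^2 - 3.58*m + 0.19) = (-22.8928*m^5 - 35.5336*m^4 - 16.2672*m^3 - 29.8238*m^2 - 5.6394*m - 2.7448)/(34.1056*m^4 + 41.8144*m^3 + 10.5972*m^2 - 1.3604*m + 0.0361)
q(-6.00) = -11.05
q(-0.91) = -3.03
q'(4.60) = -3.34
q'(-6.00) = 3.78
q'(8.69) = -6.06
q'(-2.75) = 1.45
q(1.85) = -1.32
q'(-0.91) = -10.45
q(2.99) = -3.54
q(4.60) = -8.07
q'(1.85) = -1.62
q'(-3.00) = 1.66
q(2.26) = -2.03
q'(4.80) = -3.47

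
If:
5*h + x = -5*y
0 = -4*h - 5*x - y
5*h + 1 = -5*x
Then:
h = -8/15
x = 1/3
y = 7/15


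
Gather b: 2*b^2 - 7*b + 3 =2*b^2 - 7*b + 3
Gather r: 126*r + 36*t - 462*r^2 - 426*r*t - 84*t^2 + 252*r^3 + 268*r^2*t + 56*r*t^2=252*r^3 + r^2*(268*t - 462) + r*(56*t^2 - 426*t + 126) - 84*t^2 + 36*t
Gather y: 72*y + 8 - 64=72*y - 56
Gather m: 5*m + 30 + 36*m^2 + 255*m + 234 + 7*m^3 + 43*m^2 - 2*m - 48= 7*m^3 + 79*m^2 + 258*m + 216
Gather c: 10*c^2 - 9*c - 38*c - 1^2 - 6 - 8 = 10*c^2 - 47*c - 15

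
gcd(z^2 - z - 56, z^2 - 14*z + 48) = z - 8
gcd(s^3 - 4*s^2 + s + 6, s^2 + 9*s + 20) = 1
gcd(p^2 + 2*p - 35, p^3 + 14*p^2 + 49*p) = p + 7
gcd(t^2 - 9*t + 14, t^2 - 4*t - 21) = t - 7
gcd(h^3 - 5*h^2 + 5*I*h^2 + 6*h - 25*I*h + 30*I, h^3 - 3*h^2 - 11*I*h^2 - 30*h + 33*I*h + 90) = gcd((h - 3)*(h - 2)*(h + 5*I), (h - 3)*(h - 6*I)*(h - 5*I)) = h - 3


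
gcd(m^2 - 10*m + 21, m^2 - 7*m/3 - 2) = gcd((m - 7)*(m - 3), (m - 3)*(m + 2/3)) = m - 3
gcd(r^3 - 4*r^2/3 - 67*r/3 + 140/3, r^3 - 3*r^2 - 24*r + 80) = r^2 + r - 20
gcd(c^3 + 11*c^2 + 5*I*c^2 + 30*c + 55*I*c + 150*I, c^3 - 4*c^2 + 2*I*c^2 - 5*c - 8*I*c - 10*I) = 1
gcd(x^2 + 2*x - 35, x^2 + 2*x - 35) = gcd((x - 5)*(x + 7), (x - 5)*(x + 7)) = x^2 + 2*x - 35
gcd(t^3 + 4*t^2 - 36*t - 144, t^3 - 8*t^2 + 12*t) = t - 6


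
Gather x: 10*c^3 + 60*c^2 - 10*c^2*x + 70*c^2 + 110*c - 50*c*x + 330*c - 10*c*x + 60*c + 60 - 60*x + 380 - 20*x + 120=10*c^3 + 130*c^2 + 500*c + x*(-10*c^2 - 60*c - 80) + 560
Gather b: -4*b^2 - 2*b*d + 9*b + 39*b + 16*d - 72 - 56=-4*b^2 + b*(48 - 2*d) + 16*d - 128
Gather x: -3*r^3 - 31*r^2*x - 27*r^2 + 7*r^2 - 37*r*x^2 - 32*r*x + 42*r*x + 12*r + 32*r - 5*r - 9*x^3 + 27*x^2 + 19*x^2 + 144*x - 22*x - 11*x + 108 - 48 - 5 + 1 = -3*r^3 - 20*r^2 + 39*r - 9*x^3 + x^2*(46 - 37*r) + x*(-31*r^2 + 10*r + 111) + 56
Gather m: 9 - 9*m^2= 9 - 9*m^2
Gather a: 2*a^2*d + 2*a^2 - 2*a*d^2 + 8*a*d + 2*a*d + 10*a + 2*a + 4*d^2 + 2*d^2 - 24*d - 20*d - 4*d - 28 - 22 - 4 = a^2*(2*d + 2) + a*(-2*d^2 + 10*d + 12) + 6*d^2 - 48*d - 54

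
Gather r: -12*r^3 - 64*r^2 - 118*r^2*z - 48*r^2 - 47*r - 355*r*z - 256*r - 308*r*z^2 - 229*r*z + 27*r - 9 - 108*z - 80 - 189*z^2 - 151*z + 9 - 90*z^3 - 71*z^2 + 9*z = -12*r^3 + r^2*(-118*z - 112) + r*(-308*z^2 - 584*z - 276) - 90*z^3 - 260*z^2 - 250*z - 80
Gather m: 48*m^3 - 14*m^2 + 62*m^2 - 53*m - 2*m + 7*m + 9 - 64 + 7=48*m^3 + 48*m^2 - 48*m - 48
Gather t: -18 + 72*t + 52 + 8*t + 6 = 80*t + 40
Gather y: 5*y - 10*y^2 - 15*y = -10*y^2 - 10*y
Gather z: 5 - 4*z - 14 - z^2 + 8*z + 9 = -z^2 + 4*z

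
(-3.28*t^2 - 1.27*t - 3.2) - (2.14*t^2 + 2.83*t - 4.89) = -5.42*t^2 - 4.1*t + 1.69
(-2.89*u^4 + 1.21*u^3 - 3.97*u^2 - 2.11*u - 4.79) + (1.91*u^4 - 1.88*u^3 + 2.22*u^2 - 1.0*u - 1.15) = -0.98*u^4 - 0.67*u^3 - 1.75*u^2 - 3.11*u - 5.94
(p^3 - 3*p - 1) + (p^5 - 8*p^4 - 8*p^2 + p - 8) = p^5 - 8*p^4 + p^3 - 8*p^2 - 2*p - 9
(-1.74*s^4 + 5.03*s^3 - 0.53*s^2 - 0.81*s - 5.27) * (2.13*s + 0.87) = -3.7062*s^5 + 9.2001*s^4 + 3.2472*s^3 - 2.1864*s^2 - 11.9298*s - 4.5849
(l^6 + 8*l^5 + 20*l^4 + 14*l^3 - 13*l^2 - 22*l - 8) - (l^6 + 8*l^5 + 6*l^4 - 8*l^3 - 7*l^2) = 14*l^4 + 22*l^3 - 6*l^2 - 22*l - 8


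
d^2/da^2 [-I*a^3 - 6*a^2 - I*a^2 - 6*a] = -6*I*a - 12 - 2*I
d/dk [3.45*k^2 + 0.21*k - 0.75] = 6.9*k + 0.21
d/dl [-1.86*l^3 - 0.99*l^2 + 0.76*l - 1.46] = -5.58*l^2 - 1.98*l + 0.76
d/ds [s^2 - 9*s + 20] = 2*s - 9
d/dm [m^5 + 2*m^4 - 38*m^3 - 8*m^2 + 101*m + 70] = 5*m^4 + 8*m^3 - 114*m^2 - 16*m + 101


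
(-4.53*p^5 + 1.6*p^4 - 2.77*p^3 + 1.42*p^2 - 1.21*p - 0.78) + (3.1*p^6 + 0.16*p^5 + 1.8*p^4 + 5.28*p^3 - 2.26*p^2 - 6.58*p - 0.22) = 3.1*p^6 - 4.37*p^5 + 3.4*p^4 + 2.51*p^3 - 0.84*p^2 - 7.79*p - 1.0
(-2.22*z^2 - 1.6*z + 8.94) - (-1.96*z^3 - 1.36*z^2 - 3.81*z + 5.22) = 1.96*z^3 - 0.86*z^2 + 2.21*z + 3.72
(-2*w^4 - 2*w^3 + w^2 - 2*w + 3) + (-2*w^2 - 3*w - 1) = -2*w^4 - 2*w^3 - w^2 - 5*w + 2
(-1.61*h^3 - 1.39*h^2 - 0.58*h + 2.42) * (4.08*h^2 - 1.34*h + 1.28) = -6.5688*h^5 - 3.5138*h^4 - 2.5646*h^3 + 8.8716*h^2 - 3.9852*h + 3.0976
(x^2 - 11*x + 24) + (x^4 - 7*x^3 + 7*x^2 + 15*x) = x^4 - 7*x^3 + 8*x^2 + 4*x + 24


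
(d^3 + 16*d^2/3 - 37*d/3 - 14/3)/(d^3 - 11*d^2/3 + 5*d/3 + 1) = (d^2 + 5*d - 14)/(d^2 - 4*d + 3)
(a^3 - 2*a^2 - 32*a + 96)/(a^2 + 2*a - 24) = a - 4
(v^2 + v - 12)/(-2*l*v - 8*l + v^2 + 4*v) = (v - 3)/(-2*l + v)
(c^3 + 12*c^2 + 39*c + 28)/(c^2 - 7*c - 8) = (c^2 + 11*c + 28)/(c - 8)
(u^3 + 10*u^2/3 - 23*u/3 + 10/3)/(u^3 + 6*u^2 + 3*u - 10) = (u - 2/3)/(u + 2)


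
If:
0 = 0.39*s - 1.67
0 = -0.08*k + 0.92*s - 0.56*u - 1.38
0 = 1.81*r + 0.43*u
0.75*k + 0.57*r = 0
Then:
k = 0.80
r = -1.06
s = 4.28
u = 4.46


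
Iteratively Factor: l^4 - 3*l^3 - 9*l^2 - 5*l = (l + 1)*(l^3 - 4*l^2 - 5*l) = l*(l + 1)*(l^2 - 4*l - 5) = l*(l + 1)^2*(l - 5)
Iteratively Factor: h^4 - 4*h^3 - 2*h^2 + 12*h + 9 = (h + 1)*(h^3 - 5*h^2 + 3*h + 9) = (h - 3)*(h + 1)*(h^2 - 2*h - 3) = (h - 3)^2*(h + 1)*(h + 1)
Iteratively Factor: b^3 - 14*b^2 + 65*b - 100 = (b - 5)*(b^2 - 9*b + 20) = (b - 5)*(b - 4)*(b - 5)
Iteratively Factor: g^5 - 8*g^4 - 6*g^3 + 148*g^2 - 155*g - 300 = (g - 5)*(g^4 - 3*g^3 - 21*g^2 + 43*g + 60) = (g - 5)*(g + 4)*(g^3 - 7*g^2 + 7*g + 15) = (g - 5)^2*(g + 4)*(g^2 - 2*g - 3) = (g - 5)^2*(g + 1)*(g + 4)*(g - 3)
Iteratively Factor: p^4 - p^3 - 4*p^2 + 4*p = (p + 2)*(p^3 - 3*p^2 + 2*p) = (p - 2)*(p + 2)*(p^2 - p) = (p - 2)*(p - 1)*(p + 2)*(p)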